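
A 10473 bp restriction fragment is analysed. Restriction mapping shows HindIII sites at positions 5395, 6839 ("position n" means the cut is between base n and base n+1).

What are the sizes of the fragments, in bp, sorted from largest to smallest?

5395, 3634, 1444 bp

Linear molecule, 2 cuts → 3 fragments:
  5395 − 0 = 5395 bp
  6839 − 5395 = 1444 bp
  10473 − 6839 = 3634 bp
Sorted largest to smallest: 5395, 3634, 1444 bp.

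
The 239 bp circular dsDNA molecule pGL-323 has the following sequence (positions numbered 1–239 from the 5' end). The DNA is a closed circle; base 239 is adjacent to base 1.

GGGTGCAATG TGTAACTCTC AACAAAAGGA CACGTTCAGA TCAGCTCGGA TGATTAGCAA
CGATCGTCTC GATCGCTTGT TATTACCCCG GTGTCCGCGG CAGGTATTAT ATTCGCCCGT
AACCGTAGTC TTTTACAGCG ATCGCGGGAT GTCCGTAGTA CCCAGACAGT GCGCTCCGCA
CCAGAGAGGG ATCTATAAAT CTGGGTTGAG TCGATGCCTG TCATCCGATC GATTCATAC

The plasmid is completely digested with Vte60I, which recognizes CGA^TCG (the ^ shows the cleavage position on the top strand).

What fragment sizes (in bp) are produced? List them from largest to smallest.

87, 74, 69, 9 bp

Vte60I sites (CGATCG) start at positions 61, 70, 139, 226.
Vte60I cuts after base 3 of each site, so after positions 63, 72, 141, 228.
Circular molecule, 4 cuts → 4 fragments:
  64–72 → 9 bp
  73–141 → 69 bp
  142–228 → 87 bp
  229–239 then 1–63 → 11 + 63 = 74 bp
Sorted largest to smallest: 87, 74, 69, 9 bp.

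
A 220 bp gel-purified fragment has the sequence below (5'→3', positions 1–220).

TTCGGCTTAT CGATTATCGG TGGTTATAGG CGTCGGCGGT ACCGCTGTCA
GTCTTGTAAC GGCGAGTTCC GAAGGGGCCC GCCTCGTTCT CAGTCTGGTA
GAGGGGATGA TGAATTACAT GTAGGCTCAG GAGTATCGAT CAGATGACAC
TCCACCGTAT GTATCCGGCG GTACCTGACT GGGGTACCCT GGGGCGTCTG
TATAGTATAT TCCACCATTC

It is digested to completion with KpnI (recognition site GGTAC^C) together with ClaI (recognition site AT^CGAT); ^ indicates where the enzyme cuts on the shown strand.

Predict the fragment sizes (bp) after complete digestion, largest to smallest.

KpnI sites (GGTACC) start at positions 38, 170, 183.
KpnI cuts after base 5 of each site (before the last base), so after positions 42, 174, 187.
ClaI sites (ATCGAT) start at positions 9, 135.
ClaI cuts after base 2 of each site, so after positions 10, 136.
Combined cut positions: 10, 42, 136, 174, 187.
Linear molecule, 5 cuts → 6 fragments:
  1–10 → 10 bp
  11–42 → 32 bp
  43–136 → 94 bp
  137–174 → 38 bp
  175–187 → 13 bp
  188–220 → 33 bp
Sorted largest to smallest: 94, 38, 33, 32, 13, 10 bp.

94, 38, 33, 32, 13, 10 bp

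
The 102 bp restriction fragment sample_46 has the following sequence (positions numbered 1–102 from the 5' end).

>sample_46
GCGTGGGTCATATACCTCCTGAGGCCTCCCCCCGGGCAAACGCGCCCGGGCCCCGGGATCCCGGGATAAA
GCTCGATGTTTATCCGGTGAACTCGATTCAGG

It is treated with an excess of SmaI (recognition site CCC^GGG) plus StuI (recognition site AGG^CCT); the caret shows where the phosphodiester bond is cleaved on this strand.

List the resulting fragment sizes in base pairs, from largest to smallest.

SmaI sites (CCCGGG) start at positions 31, 45, 52, 60.
SmaI cuts after base 3 of each site, so after positions 33, 47, 54, 62.
The StuI site (AGGCCT) starts at position 22.
StuI cuts after base 3 of each site, so after position 24.
Combined cut positions: 24, 33, 47, 54, 62.
Linear molecule, 5 cuts → 6 fragments:
  1–24 → 24 bp
  25–33 → 9 bp
  34–47 → 14 bp
  48–54 → 7 bp
  55–62 → 8 bp
  63–102 → 40 bp
Sorted largest to smallest: 40, 24, 14, 9, 8, 7 bp.

40, 24, 14, 9, 8, 7 bp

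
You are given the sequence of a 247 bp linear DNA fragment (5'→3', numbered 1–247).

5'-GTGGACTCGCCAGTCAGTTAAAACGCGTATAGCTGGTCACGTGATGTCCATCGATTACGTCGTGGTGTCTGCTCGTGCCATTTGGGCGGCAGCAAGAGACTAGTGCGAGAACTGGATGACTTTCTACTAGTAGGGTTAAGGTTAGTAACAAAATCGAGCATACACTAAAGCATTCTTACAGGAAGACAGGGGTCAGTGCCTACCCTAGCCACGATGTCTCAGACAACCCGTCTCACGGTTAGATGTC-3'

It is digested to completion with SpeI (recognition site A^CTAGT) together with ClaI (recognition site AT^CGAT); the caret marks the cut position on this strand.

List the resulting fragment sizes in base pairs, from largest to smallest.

121, 51, 48, 27 bp

SpeI sites (ACTAGT) start at positions 99, 126.
SpeI cuts after the first base of each site, so after positions 99, 126.
The ClaI site (ATCGAT) starts at position 50.
ClaI cuts after base 2 of each site, so after position 51.
Combined cut positions: 51, 99, 126.
Linear molecule, 3 cuts → 4 fragments:
  1–51 → 51 bp
  52–99 → 48 bp
  100–126 → 27 bp
  127–247 → 121 bp
Sorted largest to smallest: 121, 51, 48, 27 bp.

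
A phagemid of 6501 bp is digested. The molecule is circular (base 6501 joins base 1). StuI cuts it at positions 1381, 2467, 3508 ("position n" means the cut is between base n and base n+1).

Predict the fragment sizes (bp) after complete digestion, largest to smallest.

4374, 1086, 1041 bp

Circular molecule, 3 cuts → 3 fragments:
  2467 − 1381 = 1086 bp
  3508 − 2467 = 1041 bp
  wrap: 6501 − 3508 + 1381 = 4374 bp
Sorted largest to smallest: 4374, 1086, 1041 bp.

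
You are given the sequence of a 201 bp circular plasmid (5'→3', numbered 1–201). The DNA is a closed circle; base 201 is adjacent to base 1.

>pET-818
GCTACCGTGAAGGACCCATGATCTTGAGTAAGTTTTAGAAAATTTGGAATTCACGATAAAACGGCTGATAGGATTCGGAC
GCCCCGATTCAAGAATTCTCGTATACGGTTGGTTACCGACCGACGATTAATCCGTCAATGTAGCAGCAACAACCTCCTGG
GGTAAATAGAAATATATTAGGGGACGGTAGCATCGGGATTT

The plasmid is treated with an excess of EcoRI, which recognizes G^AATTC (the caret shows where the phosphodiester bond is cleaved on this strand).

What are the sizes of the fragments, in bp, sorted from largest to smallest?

EcoRI sites (GAATTC) start at positions 47, 93.
EcoRI cuts after the first base of each site, so after positions 47, 93.
Circular molecule, 2 cuts → 2 fragments:
  48–93 → 46 bp
  94–201 then 1–47 → 108 + 47 = 155 bp
Sorted largest to smallest: 155, 46 bp.

155, 46 bp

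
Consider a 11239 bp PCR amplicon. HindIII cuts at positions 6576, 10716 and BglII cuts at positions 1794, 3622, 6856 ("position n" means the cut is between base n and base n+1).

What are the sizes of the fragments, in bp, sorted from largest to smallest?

Combined cut positions (sorted): 1794, 3622, 6576, 6856, 10716.
Linear molecule, 5 cuts → 6 fragments:
  1794 − 0 = 1794 bp
  3622 − 1794 = 1828 bp
  6576 − 3622 = 2954 bp
  6856 − 6576 = 280 bp
  10716 − 6856 = 3860 bp
  11239 − 10716 = 523 bp
Sorted largest to smallest: 3860, 2954, 1828, 1794, 523, 280 bp.

3860, 2954, 1828, 1794, 523, 280 bp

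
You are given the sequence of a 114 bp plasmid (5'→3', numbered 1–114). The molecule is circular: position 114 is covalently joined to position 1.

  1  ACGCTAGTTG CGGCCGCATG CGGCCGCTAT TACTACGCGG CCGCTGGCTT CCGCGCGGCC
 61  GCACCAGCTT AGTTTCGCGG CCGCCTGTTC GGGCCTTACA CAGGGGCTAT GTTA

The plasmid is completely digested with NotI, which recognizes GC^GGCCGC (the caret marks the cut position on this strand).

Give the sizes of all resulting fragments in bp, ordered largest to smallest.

47, 22, 18, 17, 10 bp

NotI sites (GCGGCCGC) start at positions 10, 20, 37, 55, 77.
NotI cuts after base 2 of each site, so after positions 11, 21, 38, 56, 78.
Circular molecule, 5 cuts → 5 fragments:
  12–21 → 10 bp
  22–38 → 17 bp
  39–56 → 18 bp
  57–78 → 22 bp
  79–114 then 1–11 → 36 + 11 = 47 bp
Sorted largest to smallest: 47, 22, 18, 17, 10 bp.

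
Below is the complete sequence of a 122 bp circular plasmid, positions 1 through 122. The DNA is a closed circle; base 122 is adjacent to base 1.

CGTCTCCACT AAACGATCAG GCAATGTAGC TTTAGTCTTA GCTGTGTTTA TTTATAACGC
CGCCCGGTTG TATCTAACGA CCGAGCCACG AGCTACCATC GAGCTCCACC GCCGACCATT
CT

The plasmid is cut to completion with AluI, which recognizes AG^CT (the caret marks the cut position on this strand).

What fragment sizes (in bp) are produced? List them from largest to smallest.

51, 48, 12, 11 bp

AluI sites (AGCT) start at positions 28, 40, 91, 102.
AluI cuts after base 2 of each site, so after positions 29, 41, 92, 103.
Circular molecule, 4 cuts → 4 fragments:
  30–41 → 12 bp
  42–92 → 51 bp
  93–103 → 11 bp
  104–122 then 1–29 → 19 + 29 = 48 bp
Sorted largest to smallest: 51, 48, 12, 11 bp.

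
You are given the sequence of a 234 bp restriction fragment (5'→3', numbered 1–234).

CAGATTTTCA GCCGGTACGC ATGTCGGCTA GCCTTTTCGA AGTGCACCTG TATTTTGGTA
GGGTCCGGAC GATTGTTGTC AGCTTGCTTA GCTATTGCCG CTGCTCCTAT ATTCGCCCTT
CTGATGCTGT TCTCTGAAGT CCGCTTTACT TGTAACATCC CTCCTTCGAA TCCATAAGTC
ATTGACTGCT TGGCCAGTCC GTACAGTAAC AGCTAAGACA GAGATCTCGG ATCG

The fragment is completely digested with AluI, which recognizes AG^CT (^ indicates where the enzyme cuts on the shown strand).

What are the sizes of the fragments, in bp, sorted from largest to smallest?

121, 82, 22, 9 bp

AluI sites (AGCT) start at positions 81, 90, 211.
AluI cuts after base 2 of each site, so after positions 82, 91, 212.
Linear molecule, 3 cuts → 4 fragments:
  1–82 → 82 bp
  83–91 → 9 bp
  92–212 → 121 bp
  213–234 → 22 bp
Sorted largest to smallest: 121, 82, 22, 9 bp.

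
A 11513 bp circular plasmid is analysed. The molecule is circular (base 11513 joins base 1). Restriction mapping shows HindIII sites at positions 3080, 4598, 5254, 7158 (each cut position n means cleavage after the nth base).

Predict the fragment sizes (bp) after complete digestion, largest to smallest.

Circular molecule, 4 cuts → 4 fragments:
  4598 − 3080 = 1518 bp
  5254 − 4598 = 656 bp
  7158 − 5254 = 1904 bp
  wrap: 11513 − 7158 + 3080 = 7435 bp
Sorted largest to smallest: 7435, 1904, 1518, 656 bp.

7435, 1904, 1518, 656 bp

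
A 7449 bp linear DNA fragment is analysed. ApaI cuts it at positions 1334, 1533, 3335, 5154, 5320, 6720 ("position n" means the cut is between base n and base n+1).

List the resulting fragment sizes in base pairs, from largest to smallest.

1819, 1802, 1400, 1334, 729, 199, 166 bp

Linear molecule, 6 cuts → 7 fragments:
  1334 − 0 = 1334 bp
  1533 − 1334 = 199 bp
  3335 − 1533 = 1802 bp
  5154 − 3335 = 1819 bp
  5320 − 5154 = 166 bp
  6720 − 5320 = 1400 bp
  7449 − 6720 = 729 bp
Sorted largest to smallest: 1819, 1802, 1400, 1334, 729, 199, 166 bp.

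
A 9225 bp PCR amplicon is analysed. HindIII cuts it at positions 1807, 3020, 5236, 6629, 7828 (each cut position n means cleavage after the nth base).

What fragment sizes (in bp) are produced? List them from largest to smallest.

Linear molecule, 5 cuts → 6 fragments:
  1807 − 0 = 1807 bp
  3020 − 1807 = 1213 bp
  5236 − 3020 = 2216 bp
  6629 − 5236 = 1393 bp
  7828 − 6629 = 1199 bp
  9225 − 7828 = 1397 bp
Sorted largest to smallest: 2216, 1807, 1397, 1393, 1213, 1199 bp.

2216, 1807, 1397, 1393, 1213, 1199 bp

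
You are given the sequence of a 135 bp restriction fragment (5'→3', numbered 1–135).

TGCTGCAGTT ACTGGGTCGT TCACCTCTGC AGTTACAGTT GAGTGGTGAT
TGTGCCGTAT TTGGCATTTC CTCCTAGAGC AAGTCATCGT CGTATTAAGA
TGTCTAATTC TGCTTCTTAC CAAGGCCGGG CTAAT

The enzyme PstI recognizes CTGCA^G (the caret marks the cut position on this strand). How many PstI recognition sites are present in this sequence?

2

CTGCAG occurs starting at positions 3, 27.
PstI cuts at 2 sites.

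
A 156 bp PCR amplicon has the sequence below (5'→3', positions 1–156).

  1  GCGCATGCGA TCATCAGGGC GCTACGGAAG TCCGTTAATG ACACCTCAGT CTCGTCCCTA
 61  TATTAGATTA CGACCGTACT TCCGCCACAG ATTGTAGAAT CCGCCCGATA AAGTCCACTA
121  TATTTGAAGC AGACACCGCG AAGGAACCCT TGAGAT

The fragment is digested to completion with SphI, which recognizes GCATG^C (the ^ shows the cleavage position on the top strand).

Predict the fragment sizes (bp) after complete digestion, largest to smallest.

149, 7 bp

The SphI site (GCATGC) starts at position 3.
SphI cuts after base 5 of each site (before the last base), so after position 7.
Linear molecule, 1 cut → 2 fragments:
  1–7 → 7 bp
  8–156 → 149 bp
Sorted largest to smallest: 149, 7 bp.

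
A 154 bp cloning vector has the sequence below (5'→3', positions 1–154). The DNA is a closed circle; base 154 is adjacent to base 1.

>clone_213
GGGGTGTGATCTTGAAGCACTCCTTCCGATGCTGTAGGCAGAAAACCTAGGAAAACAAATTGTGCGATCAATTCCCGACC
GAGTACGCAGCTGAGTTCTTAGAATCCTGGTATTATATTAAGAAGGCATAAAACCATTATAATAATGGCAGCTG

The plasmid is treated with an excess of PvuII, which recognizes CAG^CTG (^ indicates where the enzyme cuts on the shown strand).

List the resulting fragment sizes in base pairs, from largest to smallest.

93, 61 bp

PvuII sites (CAGCTG) start at positions 88, 149.
PvuII cuts after base 3 of each site, so after positions 90, 151.
Circular molecule, 2 cuts → 2 fragments:
  91–151 → 61 bp
  152–154 then 1–90 → 3 + 90 = 93 bp
Sorted largest to smallest: 93, 61 bp.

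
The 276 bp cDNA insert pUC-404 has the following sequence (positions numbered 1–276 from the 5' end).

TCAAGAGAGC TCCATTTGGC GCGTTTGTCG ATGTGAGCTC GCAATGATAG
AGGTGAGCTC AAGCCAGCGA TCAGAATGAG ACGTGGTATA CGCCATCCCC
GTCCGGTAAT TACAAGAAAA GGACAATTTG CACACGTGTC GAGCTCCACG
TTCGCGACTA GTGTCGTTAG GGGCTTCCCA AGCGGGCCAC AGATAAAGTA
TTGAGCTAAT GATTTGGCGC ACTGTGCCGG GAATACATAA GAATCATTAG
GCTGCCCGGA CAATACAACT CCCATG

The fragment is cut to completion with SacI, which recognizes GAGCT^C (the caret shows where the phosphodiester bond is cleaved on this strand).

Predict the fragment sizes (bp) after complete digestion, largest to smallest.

SacI sites (GAGCTC) start at positions 7, 35, 55, 141.
SacI cuts after base 5 of each site (before the last base), so after positions 11, 39, 59, 145.
Linear molecule, 4 cuts → 5 fragments:
  1–11 → 11 bp
  12–39 → 28 bp
  40–59 → 20 bp
  60–145 → 86 bp
  146–276 → 131 bp
Sorted largest to smallest: 131, 86, 28, 20, 11 bp.

131, 86, 28, 20, 11 bp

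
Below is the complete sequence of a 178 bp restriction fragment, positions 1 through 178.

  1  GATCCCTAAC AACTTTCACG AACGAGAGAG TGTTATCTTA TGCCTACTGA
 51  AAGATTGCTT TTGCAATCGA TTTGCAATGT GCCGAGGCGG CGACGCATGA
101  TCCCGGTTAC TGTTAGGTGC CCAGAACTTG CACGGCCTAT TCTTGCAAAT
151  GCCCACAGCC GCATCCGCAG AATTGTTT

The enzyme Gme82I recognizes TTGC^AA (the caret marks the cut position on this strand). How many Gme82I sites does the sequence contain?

TTGCAA occurs starting at positions 61, 72, 143.
Gme82I cuts at 3 sites.

3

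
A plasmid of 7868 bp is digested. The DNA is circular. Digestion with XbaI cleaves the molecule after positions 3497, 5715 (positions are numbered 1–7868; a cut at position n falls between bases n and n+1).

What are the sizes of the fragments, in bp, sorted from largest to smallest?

5650, 2218 bp

Circular molecule, 2 cuts → 2 fragments:
  5715 − 3497 = 2218 bp
  wrap: 7868 − 5715 + 3497 = 5650 bp
Sorted largest to smallest: 5650, 2218 bp.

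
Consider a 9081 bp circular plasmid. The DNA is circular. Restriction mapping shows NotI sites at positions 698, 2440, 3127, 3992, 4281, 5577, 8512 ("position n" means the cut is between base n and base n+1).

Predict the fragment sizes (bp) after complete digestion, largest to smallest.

Circular molecule, 7 cuts → 7 fragments:
  2440 − 698 = 1742 bp
  3127 − 2440 = 687 bp
  3992 − 3127 = 865 bp
  4281 − 3992 = 289 bp
  5577 − 4281 = 1296 bp
  8512 − 5577 = 2935 bp
  wrap: 9081 − 8512 + 698 = 1267 bp
Sorted largest to smallest: 2935, 1742, 1296, 1267, 865, 687, 289 bp.

2935, 1742, 1296, 1267, 865, 687, 289 bp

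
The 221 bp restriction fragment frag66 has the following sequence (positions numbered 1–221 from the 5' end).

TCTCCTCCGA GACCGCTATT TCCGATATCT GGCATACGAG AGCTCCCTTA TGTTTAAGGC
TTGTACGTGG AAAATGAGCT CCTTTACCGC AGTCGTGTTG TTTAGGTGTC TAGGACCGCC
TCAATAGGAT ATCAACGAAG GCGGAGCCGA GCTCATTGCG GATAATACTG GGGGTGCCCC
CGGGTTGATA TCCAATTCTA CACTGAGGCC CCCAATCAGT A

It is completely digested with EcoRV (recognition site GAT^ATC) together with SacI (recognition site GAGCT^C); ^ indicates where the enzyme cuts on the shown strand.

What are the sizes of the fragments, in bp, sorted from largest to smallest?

EcoRV sites (GATATC) start at positions 24, 128, 187.
EcoRV cuts after base 3 of each site, so after positions 26, 130, 189.
SacI sites (GAGCTC) start at positions 40, 76, 149.
SacI cuts after base 5 of each site (before the last base), so after positions 44, 80, 153.
Combined cut positions: 26, 44, 80, 130, 153, 189.
Linear molecule, 6 cuts → 7 fragments:
  1–26 → 26 bp
  27–44 → 18 bp
  45–80 → 36 bp
  81–130 → 50 bp
  131–153 → 23 bp
  154–189 → 36 bp
  190–221 → 32 bp
Sorted largest to smallest: 50, 36, 36, 32, 26, 23, 18 bp.

50, 36, 36, 32, 26, 23, 18 bp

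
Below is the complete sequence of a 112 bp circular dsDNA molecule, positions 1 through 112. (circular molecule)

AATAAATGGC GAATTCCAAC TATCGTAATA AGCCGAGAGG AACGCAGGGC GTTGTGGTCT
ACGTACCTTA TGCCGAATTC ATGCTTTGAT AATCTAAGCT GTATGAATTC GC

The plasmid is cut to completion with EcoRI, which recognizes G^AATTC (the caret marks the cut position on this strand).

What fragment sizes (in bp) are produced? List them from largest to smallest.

64, 30, 18 bp

EcoRI sites (GAATTC) start at positions 11, 75, 105.
EcoRI cuts after the first base of each site, so after positions 11, 75, 105.
Circular molecule, 3 cuts → 3 fragments:
  12–75 → 64 bp
  76–105 → 30 bp
  106–112 then 1–11 → 7 + 11 = 18 bp
Sorted largest to smallest: 64, 30, 18 bp.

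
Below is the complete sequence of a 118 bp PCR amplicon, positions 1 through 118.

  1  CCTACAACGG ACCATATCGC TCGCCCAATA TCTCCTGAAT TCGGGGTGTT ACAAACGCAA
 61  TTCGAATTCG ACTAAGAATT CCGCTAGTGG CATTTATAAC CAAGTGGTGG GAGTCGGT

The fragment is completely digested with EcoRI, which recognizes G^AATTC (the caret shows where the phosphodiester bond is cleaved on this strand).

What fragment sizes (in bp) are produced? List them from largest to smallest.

EcoRI sites (GAATTC) start at positions 37, 64, 76.
EcoRI cuts after the first base of each site, so after positions 37, 64, 76.
Linear molecule, 3 cuts → 4 fragments:
  1–37 → 37 bp
  38–64 → 27 bp
  65–76 → 12 bp
  77–118 → 42 bp
Sorted largest to smallest: 42, 37, 27, 12 bp.

42, 37, 27, 12 bp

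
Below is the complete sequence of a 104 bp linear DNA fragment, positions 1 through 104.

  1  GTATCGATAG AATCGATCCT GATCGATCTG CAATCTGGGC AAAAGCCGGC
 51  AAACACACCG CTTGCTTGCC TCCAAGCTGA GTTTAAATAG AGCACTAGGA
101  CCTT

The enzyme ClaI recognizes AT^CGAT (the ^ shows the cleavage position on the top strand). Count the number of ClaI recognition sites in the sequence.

ATCGAT occurs starting at positions 3, 12, 22.
ClaI cuts at 3 sites.

3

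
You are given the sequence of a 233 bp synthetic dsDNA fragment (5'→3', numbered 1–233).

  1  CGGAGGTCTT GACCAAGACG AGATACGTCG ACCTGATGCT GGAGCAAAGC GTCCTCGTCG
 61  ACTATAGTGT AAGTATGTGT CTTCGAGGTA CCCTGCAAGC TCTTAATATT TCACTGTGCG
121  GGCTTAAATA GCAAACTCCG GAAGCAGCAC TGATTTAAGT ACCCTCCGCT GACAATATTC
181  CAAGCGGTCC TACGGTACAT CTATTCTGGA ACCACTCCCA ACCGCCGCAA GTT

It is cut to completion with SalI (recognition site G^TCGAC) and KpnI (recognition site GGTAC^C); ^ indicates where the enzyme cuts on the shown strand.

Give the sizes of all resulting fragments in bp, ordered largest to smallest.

142, 34, 30, 27 bp

SalI sites (GTCGAC) start at positions 27, 57.
SalI cuts after the first base of each site, so after positions 27, 57.
The KpnI site (GGTACC) starts at position 87.
KpnI cuts after base 5 of each site (before the last base), so after position 91.
Combined cut positions: 27, 57, 91.
Linear molecule, 3 cuts → 4 fragments:
  1–27 → 27 bp
  28–57 → 30 bp
  58–91 → 34 bp
  92–233 → 142 bp
Sorted largest to smallest: 142, 34, 30, 27 bp.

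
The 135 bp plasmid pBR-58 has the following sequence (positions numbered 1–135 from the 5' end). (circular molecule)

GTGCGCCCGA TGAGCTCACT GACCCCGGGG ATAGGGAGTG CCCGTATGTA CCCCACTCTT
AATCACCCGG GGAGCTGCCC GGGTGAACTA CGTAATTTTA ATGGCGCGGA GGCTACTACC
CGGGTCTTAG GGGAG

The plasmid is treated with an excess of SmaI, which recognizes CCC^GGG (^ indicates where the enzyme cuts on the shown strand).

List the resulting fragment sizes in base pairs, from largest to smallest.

42, 41, 40, 12 bp

SmaI sites (CCCGGG) start at positions 24, 66, 78, 119.
SmaI cuts after base 3 of each site, so after positions 26, 68, 80, 121.
Circular molecule, 4 cuts → 4 fragments:
  27–68 → 42 bp
  69–80 → 12 bp
  81–121 → 41 bp
  122–135 then 1–26 → 14 + 26 = 40 bp
Sorted largest to smallest: 42, 41, 40, 12 bp.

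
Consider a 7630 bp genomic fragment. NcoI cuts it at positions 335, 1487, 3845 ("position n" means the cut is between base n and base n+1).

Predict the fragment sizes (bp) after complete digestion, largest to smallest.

Linear molecule, 3 cuts → 4 fragments:
  335 − 0 = 335 bp
  1487 − 335 = 1152 bp
  3845 − 1487 = 2358 bp
  7630 − 3845 = 3785 bp
Sorted largest to smallest: 3785, 2358, 1152, 335 bp.

3785, 2358, 1152, 335 bp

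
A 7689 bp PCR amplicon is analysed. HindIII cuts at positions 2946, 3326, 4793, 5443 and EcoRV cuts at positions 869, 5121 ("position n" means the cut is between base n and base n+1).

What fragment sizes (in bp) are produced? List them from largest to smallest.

2246, 2077, 1467, 869, 380, 328, 322 bp

Combined cut positions (sorted): 869, 2946, 3326, 4793, 5121, 5443.
Linear molecule, 6 cuts → 7 fragments:
  869 − 0 = 869 bp
  2946 − 869 = 2077 bp
  3326 − 2946 = 380 bp
  4793 − 3326 = 1467 bp
  5121 − 4793 = 328 bp
  5443 − 5121 = 322 bp
  7689 − 5443 = 2246 bp
Sorted largest to smallest: 2246, 2077, 1467, 869, 380, 328, 322 bp.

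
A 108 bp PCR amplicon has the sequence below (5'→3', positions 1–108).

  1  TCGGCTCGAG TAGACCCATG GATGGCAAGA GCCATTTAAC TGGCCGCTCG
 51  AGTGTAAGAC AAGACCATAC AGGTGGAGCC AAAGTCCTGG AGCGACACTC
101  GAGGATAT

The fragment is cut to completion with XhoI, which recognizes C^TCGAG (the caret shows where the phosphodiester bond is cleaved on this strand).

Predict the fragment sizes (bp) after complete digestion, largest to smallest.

51, 42, 10, 5 bp

XhoI sites (CTCGAG) start at positions 5, 47, 98.
XhoI cuts after the first base of each site, so after positions 5, 47, 98.
Linear molecule, 3 cuts → 4 fragments:
  1–5 → 5 bp
  6–47 → 42 bp
  48–98 → 51 bp
  99–108 → 10 bp
Sorted largest to smallest: 51, 42, 10, 5 bp.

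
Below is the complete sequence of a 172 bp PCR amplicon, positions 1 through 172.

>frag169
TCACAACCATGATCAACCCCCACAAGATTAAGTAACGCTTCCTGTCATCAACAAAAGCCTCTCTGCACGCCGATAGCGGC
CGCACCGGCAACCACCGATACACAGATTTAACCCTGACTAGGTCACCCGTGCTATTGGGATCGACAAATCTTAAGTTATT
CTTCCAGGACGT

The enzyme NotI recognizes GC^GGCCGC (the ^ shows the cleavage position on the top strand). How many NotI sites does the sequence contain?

1

GCGGCCGC occurs starting at position 76.
NotI cuts at 1 site.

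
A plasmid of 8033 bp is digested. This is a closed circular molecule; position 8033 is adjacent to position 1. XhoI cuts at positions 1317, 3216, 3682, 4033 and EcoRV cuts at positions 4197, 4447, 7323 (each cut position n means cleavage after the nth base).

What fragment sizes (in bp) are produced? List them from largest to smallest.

Combined cut positions (sorted): 1317, 3216, 3682, 4033, 4197, 4447, 7323.
Circular molecule, 7 cuts → 7 fragments:
  3216 − 1317 = 1899 bp
  3682 − 3216 = 466 bp
  4033 − 3682 = 351 bp
  4197 − 4033 = 164 bp
  4447 − 4197 = 250 bp
  7323 − 4447 = 2876 bp
  wrap: 8033 − 7323 + 1317 = 2027 bp
Sorted largest to smallest: 2876, 2027, 1899, 466, 351, 250, 164 bp.

2876, 2027, 1899, 466, 351, 250, 164 bp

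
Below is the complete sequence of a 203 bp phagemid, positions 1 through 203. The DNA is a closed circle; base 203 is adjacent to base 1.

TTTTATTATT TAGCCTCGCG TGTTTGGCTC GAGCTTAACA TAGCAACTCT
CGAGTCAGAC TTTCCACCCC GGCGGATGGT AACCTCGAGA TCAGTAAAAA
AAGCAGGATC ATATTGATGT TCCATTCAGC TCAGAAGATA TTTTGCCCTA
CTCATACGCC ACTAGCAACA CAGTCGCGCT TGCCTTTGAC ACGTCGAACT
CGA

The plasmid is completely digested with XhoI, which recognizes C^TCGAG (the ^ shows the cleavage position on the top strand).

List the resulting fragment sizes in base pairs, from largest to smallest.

147, 35, 21 bp

XhoI sites (CTCGAG) start at positions 28, 49, 84.
XhoI cuts after the first base of each site, so after positions 28, 49, 84.
Circular molecule, 3 cuts → 3 fragments:
  29–49 → 21 bp
  50–84 → 35 bp
  85–203 then 1–28 → 119 + 28 = 147 bp
Sorted largest to smallest: 147, 35, 21 bp.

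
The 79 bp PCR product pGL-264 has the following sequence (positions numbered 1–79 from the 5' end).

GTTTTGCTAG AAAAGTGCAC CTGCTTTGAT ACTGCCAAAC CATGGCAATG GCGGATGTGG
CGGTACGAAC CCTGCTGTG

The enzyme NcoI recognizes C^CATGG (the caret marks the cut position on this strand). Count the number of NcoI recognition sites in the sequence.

CCATGG occurs starting at position 40.
NcoI cuts at 1 site.

1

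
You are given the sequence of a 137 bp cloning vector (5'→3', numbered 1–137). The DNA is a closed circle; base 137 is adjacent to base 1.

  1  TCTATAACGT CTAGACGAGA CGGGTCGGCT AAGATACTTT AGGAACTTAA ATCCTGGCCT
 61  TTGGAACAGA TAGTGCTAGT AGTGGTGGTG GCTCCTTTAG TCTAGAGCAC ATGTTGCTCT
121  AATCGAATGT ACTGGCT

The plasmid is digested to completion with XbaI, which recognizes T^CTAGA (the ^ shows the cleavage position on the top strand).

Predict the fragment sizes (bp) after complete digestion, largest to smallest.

91, 46 bp

XbaI sites (TCTAGA) start at positions 10, 101.
XbaI cuts after the first base of each site, so after positions 10, 101.
Circular molecule, 2 cuts → 2 fragments:
  11–101 → 91 bp
  102–137 then 1–10 → 36 + 10 = 46 bp
Sorted largest to smallest: 91, 46 bp.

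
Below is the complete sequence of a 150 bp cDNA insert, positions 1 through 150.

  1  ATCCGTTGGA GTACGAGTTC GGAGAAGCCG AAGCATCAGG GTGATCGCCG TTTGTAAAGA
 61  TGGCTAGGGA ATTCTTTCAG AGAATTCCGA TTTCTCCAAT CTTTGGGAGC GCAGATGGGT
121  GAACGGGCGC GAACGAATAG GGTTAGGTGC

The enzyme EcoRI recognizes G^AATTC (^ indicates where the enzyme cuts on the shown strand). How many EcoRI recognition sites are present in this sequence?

2

GAATTC occurs starting at positions 69, 82.
EcoRI cuts at 2 sites.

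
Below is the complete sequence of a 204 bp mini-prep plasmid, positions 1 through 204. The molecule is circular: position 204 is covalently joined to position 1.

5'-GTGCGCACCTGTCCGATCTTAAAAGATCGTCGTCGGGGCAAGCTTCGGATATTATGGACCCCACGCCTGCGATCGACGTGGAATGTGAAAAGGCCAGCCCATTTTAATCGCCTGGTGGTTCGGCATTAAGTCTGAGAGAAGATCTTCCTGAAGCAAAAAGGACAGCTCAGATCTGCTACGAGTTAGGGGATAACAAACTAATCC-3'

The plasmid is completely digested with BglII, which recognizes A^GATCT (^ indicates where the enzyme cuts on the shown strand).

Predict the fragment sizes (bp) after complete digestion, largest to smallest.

175, 29 bp

BglII sites (AGATCT) start at positions 140, 169.
BglII cuts after the first base of each site, so after positions 140, 169.
Circular molecule, 2 cuts → 2 fragments:
  141–169 → 29 bp
  170–204 then 1–140 → 35 + 140 = 175 bp
Sorted largest to smallest: 175, 29 bp.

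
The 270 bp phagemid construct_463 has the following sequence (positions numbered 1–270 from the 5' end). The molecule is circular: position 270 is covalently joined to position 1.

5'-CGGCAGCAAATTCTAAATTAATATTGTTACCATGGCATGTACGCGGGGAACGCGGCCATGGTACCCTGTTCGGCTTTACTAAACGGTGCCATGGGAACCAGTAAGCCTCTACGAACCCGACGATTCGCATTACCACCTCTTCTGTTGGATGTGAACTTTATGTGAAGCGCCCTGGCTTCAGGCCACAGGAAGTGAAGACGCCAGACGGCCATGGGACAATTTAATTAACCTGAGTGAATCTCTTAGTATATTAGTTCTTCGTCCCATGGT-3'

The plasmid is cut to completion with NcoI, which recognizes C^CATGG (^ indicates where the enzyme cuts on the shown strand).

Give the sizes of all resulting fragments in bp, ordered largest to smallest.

120, 55, 36, 33, 26 bp

NcoI sites (CCATGG) start at positions 30, 56, 89, 209, 264.
NcoI cuts after the first base of each site, so after positions 30, 56, 89, 209, 264.
Circular molecule, 5 cuts → 5 fragments:
  31–56 → 26 bp
  57–89 → 33 bp
  90–209 → 120 bp
  210–264 → 55 bp
  265–270 then 1–30 → 6 + 30 = 36 bp
Sorted largest to smallest: 120, 55, 36, 33, 26 bp.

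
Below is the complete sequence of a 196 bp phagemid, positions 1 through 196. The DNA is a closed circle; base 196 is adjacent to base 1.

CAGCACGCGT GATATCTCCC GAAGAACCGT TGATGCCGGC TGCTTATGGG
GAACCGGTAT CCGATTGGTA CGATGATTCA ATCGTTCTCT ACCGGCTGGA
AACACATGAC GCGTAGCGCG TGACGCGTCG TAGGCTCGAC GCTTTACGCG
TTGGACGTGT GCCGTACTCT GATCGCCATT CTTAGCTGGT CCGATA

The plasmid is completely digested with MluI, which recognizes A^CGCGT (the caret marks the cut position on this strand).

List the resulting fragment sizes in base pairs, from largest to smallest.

104, 55, 23, 14 bp

MluI sites (ACGCGT) start at positions 5, 109, 123, 146.
MluI cuts after the first base of each site, so after positions 5, 109, 123, 146.
Circular molecule, 4 cuts → 4 fragments:
  6–109 → 104 bp
  110–123 → 14 bp
  124–146 → 23 bp
  147–196 then 1–5 → 50 + 5 = 55 bp
Sorted largest to smallest: 104, 55, 23, 14 bp.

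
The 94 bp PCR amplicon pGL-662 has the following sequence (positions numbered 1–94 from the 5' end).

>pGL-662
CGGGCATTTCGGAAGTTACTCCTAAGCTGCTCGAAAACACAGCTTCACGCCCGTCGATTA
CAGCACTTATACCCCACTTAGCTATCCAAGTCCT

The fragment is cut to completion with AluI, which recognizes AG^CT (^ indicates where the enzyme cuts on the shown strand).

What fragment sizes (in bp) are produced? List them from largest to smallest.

39, 26, 16, 13 bp

AluI sites (AGCT) start at positions 25, 41, 80.
AluI cuts after base 2 of each site, so after positions 26, 42, 81.
Linear molecule, 3 cuts → 4 fragments:
  1–26 → 26 bp
  27–42 → 16 bp
  43–81 → 39 bp
  82–94 → 13 bp
Sorted largest to smallest: 39, 26, 16, 13 bp.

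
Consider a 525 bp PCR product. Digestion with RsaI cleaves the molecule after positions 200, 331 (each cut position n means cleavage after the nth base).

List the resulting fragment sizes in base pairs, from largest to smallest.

Linear molecule, 2 cuts → 3 fragments:
  200 − 0 = 200 bp
  331 − 200 = 131 bp
  525 − 331 = 194 bp
Sorted largest to smallest: 200, 194, 131 bp.

200, 194, 131 bp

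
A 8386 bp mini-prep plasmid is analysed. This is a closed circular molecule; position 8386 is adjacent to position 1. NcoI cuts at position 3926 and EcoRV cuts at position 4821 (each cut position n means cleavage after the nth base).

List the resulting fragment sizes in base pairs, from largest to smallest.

Combined cut positions (sorted): 3926, 4821.
Circular molecule, 2 cuts → 2 fragments:
  4821 − 3926 = 895 bp
  wrap: 8386 − 4821 + 3926 = 7491 bp
Sorted largest to smallest: 7491, 895 bp.

7491, 895 bp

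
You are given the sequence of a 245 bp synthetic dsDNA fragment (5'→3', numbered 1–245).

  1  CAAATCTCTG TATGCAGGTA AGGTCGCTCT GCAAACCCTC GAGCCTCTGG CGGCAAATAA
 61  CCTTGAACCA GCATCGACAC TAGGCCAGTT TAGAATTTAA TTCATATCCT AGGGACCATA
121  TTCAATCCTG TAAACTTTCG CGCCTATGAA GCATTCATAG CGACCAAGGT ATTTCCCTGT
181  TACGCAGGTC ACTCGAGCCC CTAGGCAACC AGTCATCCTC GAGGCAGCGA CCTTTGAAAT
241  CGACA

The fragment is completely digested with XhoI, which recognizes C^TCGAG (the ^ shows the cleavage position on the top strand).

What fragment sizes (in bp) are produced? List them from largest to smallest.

XhoI sites (CTCGAG) start at positions 38, 192, 218.
XhoI cuts after the first base of each site, so after positions 38, 192, 218.
Linear molecule, 3 cuts → 4 fragments:
  1–38 → 38 bp
  39–192 → 154 bp
  193–218 → 26 bp
  219–245 → 27 bp
Sorted largest to smallest: 154, 38, 27, 26 bp.

154, 38, 27, 26 bp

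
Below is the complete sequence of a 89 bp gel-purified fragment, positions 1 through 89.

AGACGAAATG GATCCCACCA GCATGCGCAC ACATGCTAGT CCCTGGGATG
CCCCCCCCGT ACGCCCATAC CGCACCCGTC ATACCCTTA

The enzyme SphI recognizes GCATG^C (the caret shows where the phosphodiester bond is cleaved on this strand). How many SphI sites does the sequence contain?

GCATGC occurs starting at position 21.
SphI cuts at 1 site.

1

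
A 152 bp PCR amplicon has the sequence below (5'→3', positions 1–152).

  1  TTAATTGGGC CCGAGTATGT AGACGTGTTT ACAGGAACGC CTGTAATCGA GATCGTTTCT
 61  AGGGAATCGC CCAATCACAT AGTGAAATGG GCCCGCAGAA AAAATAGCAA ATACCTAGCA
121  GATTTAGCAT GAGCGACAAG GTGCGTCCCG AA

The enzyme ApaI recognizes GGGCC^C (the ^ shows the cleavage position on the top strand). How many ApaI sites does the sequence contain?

2

GGGCCC occurs starting at positions 7, 89.
ApaI cuts at 2 sites.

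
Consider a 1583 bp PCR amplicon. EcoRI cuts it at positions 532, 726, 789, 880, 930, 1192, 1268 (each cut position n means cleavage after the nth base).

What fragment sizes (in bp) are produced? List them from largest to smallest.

Linear molecule, 7 cuts → 8 fragments:
  532 − 0 = 532 bp
  726 − 532 = 194 bp
  789 − 726 = 63 bp
  880 − 789 = 91 bp
  930 − 880 = 50 bp
  1192 − 930 = 262 bp
  1268 − 1192 = 76 bp
  1583 − 1268 = 315 bp
Sorted largest to smallest: 532, 315, 262, 194, 91, 76, 63, 50 bp.

532, 315, 262, 194, 91, 76, 63, 50 bp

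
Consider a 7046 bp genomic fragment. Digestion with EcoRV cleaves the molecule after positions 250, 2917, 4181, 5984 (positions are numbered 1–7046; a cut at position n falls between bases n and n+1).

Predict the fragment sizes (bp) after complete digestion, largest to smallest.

2667, 1803, 1264, 1062, 250 bp

Linear molecule, 4 cuts → 5 fragments:
  250 − 0 = 250 bp
  2917 − 250 = 2667 bp
  4181 − 2917 = 1264 bp
  5984 − 4181 = 1803 bp
  7046 − 5984 = 1062 bp
Sorted largest to smallest: 2667, 1803, 1264, 1062, 250 bp.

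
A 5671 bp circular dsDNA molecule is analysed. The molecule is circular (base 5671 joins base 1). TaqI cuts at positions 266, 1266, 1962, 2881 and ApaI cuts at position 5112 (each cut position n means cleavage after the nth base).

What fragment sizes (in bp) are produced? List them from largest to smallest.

Combined cut positions (sorted): 266, 1266, 1962, 2881, 5112.
Circular molecule, 5 cuts → 5 fragments:
  1266 − 266 = 1000 bp
  1962 − 1266 = 696 bp
  2881 − 1962 = 919 bp
  5112 − 2881 = 2231 bp
  wrap: 5671 − 5112 + 266 = 825 bp
Sorted largest to smallest: 2231, 1000, 919, 825, 696 bp.

2231, 1000, 919, 825, 696 bp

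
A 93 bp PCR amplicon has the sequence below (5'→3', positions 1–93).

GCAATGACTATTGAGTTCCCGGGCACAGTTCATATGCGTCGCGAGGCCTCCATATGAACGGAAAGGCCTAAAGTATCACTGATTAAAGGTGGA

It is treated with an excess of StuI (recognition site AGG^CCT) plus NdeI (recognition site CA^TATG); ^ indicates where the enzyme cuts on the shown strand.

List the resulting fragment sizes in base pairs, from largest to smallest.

StuI sites (AGGCCT) start at positions 44, 64.
StuI cuts after base 3 of each site, so after positions 46, 66.
NdeI sites (CATATG) start at positions 31, 51.
NdeI cuts after base 2 of each site, so after positions 32, 52.
Combined cut positions: 32, 46, 52, 66.
Linear molecule, 4 cuts → 5 fragments:
  1–32 → 32 bp
  33–46 → 14 bp
  47–52 → 6 bp
  53–66 → 14 bp
  67–93 → 27 bp
Sorted largest to smallest: 32, 27, 14, 14, 6 bp.

32, 27, 14, 14, 6 bp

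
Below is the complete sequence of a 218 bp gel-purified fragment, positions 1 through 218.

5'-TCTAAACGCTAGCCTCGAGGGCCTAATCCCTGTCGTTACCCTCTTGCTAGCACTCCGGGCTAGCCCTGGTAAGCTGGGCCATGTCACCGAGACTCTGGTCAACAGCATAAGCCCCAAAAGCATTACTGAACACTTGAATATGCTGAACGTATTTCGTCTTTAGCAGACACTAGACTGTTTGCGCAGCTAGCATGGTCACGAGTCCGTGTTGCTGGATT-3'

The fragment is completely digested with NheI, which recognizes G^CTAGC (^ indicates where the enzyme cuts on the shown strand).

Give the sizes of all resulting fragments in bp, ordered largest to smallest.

NheI sites (GCTAGC) start at positions 8, 46, 59, 186.
NheI cuts after the first base of each site, so after positions 8, 46, 59, 186.
Linear molecule, 4 cuts → 5 fragments:
  1–8 → 8 bp
  9–46 → 38 bp
  47–59 → 13 bp
  60–186 → 127 bp
  187–218 → 32 bp
Sorted largest to smallest: 127, 38, 32, 13, 8 bp.

127, 38, 32, 13, 8 bp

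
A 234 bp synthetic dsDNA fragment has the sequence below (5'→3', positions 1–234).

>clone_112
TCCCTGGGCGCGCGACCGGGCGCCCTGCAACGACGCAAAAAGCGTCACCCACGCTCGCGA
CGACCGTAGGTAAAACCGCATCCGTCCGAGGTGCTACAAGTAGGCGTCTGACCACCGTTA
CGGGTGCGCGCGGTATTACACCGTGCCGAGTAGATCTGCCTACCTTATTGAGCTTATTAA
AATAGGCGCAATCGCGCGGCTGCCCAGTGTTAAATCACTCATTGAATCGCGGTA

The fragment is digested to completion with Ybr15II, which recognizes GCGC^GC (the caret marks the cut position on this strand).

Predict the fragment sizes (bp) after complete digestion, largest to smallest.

118, 105, 11 bp

Ybr15II sites (GCGCGC) start at positions 8, 126.
Ybr15II cuts after base 4 of each site, so after positions 11, 129.
Linear molecule, 2 cuts → 3 fragments:
  1–11 → 11 bp
  12–129 → 118 bp
  130–234 → 105 bp
Sorted largest to smallest: 118, 105, 11 bp.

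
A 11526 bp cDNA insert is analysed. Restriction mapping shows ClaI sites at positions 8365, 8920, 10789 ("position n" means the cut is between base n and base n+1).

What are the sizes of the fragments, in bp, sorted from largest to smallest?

Linear molecule, 3 cuts → 4 fragments:
  8365 − 0 = 8365 bp
  8920 − 8365 = 555 bp
  10789 − 8920 = 1869 bp
  11526 − 10789 = 737 bp
Sorted largest to smallest: 8365, 1869, 737, 555 bp.

8365, 1869, 737, 555 bp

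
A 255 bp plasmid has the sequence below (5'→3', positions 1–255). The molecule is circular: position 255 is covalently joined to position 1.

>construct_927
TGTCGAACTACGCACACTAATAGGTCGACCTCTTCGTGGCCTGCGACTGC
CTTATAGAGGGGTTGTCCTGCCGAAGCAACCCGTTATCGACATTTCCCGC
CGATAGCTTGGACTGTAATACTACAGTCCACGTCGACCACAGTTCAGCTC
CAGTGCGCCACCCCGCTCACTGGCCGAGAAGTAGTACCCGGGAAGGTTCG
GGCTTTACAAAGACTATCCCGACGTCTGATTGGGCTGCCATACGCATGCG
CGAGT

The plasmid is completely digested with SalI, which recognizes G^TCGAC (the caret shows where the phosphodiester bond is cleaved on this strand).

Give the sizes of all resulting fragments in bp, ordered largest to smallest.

SalI sites (GTCGAC) start at positions 24, 132.
SalI cuts after the first base of each site, so after positions 24, 132.
Circular molecule, 2 cuts → 2 fragments:
  25–132 → 108 bp
  133–255 then 1–24 → 123 + 24 = 147 bp
Sorted largest to smallest: 147, 108 bp.

147, 108 bp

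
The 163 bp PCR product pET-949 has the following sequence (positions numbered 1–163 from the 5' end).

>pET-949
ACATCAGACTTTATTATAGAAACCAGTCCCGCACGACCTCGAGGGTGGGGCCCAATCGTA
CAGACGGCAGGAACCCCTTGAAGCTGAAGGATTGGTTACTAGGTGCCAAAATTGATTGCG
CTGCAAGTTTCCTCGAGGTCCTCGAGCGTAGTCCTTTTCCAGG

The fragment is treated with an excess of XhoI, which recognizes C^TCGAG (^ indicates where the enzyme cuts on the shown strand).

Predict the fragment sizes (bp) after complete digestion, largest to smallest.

XhoI sites (CTCGAG) start at positions 38, 132, 141.
XhoI cuts after the first base of each site, so after positions 38, 132, 141.
Linear molecule, 3 cuts → 4 fragments:
  1–38 → 38 bp
  39–132 → 94 bp
  133–141 → 9 bp
  142–163 → 22 bp
Sorted largest to smallest: 94, 38, 22, 9 bp.

94, 38, 22, 9 bp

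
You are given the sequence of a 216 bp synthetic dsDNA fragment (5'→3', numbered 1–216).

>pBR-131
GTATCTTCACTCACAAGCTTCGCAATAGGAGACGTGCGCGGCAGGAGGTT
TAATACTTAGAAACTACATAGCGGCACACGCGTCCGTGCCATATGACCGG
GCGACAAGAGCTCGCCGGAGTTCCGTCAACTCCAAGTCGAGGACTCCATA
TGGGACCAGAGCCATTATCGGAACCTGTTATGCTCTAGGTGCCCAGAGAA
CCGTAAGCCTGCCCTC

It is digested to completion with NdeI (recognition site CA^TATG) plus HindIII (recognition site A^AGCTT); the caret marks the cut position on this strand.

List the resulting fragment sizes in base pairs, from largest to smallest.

76, 68, 57, 15 bp

NdeI sites (CATATG) start at positions 90, 147.
NdeI cuts after base 2 of each site, so after positions 91, 148.
The HindIII site (AAGCTT) starts at position 15.
HindIII cuts after the first base of each site, so after position 15.
Combined cut positions: 15, 91, 148.
Linear molecule, 3 cuts → 4 fragments:
  1–15 → 15 bp
  16–91 → 76 bp
  92–148 → 57 bp
  149–216 → 68 bp
Sorted largest to smallest: 76, 68, 57, 15 bp.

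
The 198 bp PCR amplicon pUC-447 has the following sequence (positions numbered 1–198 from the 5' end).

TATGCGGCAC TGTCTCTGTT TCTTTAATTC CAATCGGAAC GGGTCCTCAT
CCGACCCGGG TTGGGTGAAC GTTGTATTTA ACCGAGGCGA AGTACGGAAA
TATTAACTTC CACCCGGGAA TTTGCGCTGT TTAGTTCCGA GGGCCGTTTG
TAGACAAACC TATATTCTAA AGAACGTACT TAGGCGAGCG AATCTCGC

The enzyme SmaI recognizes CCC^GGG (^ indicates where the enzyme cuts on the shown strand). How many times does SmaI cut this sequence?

CCCGGG occurs starting at positions 55, 113.
SmaI cuts at 2 sites.

2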